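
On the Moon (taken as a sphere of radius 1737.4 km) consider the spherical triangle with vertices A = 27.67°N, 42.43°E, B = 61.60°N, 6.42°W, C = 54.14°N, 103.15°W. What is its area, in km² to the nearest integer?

Side lengths (central angles): a = 0.8227, b = 1.6224, c = 0.8153 rad; semiperimeter s = 1.6302.
By l'Huilier's theorem, tan(E/4) = √[tan(s/2) tan((s−a)/2) tan((s−b)/2) tan((s−c)/2)], giving spherical excess E = 0.1101 rad.
Area = E·R² = 0.1101 × (1737.4)² ≈ 332492 km².

332492 km²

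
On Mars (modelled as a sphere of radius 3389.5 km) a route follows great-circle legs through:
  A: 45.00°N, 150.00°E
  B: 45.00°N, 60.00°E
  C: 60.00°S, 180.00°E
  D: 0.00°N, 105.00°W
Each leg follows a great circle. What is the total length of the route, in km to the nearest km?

16841 km

Leg A→B: central angle 1.0472 rad, distance 3549.5 km.
Leg B→C: central angle 2.4802 rad, distance 8406.7 km.
Leg C→D: central angle 1.4410 rad, distance 4884.3 km.
Total: 3549.5 + 8406.7 + 4884.3 ≈ 16841 km.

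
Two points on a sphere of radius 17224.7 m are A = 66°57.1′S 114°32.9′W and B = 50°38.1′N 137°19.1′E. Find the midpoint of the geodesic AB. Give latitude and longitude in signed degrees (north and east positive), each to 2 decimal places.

-13.07°, 173.30°

Central angle δ = 2.4795 rad. Interpolating on the sphere with fraction f = 0.5:
P = [sin((1−f)δ)·A + sin(fδ)·B] / sin δ = 1.5382·A + 1.5382·B in Cartesian coordinates,
giving P = (-0.9674, 0.1136, -0.2262), i.e. latitude -13.07°, longitude 173.30°.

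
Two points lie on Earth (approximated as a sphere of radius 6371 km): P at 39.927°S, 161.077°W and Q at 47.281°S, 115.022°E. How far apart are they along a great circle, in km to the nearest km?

In radians: φ₁ = -0.6969, φ₂ = -0.8252, Δλ = -83.901° = -1.4643 rad.
cos c = sin φ₁ sin φ₂ + cos φ₁ cos φ₂ cos Δλ = (-0.6418)(-0.7347) + (0.7669)(0.6784)(0.1062) = 0.52681,
so c = arccos(0.52681) = 1.01596 rad.
Distance = R·c = 6371 × 1.0160 ≈ 6473 km.

6473 km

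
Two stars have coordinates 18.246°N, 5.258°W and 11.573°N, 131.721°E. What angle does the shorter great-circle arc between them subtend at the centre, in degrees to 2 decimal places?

Let φ₁ = 0.3185 rad, φ₂ = 0.2020 rad, and Δλ = 2.3907 rad.
Haversine: a = sin²(Δφ/2) + cos φ₁ cos φ₂ sin²(Δλ/2) = 0.0034 + (0.9497)(0.9797)(0.8656) = 0.80871.
Central angle c = 2·arcsin(√a) = 2.23625 rad.
So the angular separation is 128.13°.

128.13°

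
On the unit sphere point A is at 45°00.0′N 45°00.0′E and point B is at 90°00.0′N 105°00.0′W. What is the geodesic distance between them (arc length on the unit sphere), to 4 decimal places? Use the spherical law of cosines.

0.7854

Let φ₁ = 0.7854 rad, φ₂ = 1.5708 rad, and Δλ = -2.6180 rad.
cos c = sin φ₁ sin φ₂ + cos φ₁ cos φ₂ cos Δλ = (0.7071)(1.0000) + (0.7071)(0.0000)(-0.8660) = 0.70711,
so c = arccos(0.70711) = 0.78540 rad.
On the unit sphere the arc length equals the central angle: 0.7854.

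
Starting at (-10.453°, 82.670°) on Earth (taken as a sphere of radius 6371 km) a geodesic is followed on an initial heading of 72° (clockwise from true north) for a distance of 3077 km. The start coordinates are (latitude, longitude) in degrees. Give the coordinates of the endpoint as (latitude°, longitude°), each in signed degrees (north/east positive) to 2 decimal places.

Angular distance δ = d/R = 3077/6371 = 0.48297 rad; initial bearing θ = 1.2566 rad.
sin φ₂ = sin φ₁ cos δ + cos φ₁ sin δ cos θ = (-0.1814)(0.8856) + (0.9834)(0.4644)(0.3090) = -0.0195, so φ₂ = -1.12°.
Δλ = atan2(sin θ sin δ cos φ₁, cos δ − sin φ₁ sin φ₂) = atan2(0.4344, 0.8821) = 26.217°.
λ₂ = 82.670° + 26.217° = 108.89°.

-1.12°, 108.89°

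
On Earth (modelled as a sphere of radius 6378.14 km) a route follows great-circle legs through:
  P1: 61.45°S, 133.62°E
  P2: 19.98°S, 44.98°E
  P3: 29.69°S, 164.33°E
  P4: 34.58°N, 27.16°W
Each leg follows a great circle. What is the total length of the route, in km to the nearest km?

Leg P1→P2: central angle 1.2548 rad, distance 8003.0 km.
Leg P2→P3: central angle 1.8038 rad, distance 11505.1 km.
Leg P3→P4: central angle 2.9517 rad, distance 18826.4 km.
Total: 8003.0 + 11505.1 + 18826.4 ≈ 38334 km.

38334 km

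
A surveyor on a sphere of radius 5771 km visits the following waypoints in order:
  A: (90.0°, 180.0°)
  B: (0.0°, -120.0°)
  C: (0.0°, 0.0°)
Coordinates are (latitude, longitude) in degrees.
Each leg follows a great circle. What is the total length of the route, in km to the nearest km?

21152 km

Leg A→B: central angle 1.5708 rad, distance 9065.1 km.
Leg B→C: central angle 2.0944 rad, distance 12086.8 km.
Total: 9065.1 + 12086.8 ≈ 21152 km.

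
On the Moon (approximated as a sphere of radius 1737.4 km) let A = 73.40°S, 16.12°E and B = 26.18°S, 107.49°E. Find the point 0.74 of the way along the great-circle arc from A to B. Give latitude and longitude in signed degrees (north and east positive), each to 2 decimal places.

-42.14°, 100.37°

Central angle δ = 1.1410 rad. Interpolating on the sphere with fraction f = 0.74:
P = [sin((1−f)δ)·A + sin(fδ)·B] / sin δ = 0.3216·A + 0.8223·B in Cartesian coordinates,
giving P = (-0.1335, 0.7294, -0.6710), i.e. latitude -42.14°, longitude 100.37°.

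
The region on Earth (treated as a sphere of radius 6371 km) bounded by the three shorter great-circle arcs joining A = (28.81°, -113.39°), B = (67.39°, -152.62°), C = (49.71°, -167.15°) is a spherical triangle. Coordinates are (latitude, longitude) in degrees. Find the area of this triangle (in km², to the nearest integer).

5542910 km²

Side lengths (central angles): a = 0.3338, b = 0.7918, c = 0.7872 rad; semiperimeter s = 0.9564.
By l'Huilier's theorem, tan(E/4) = √[tan(s/2) tan((s−a)/2) tan((s−b)/2) tan((s−c)/2)], giving spherical excess E = 0.1366 rad.
Area = E·R² = 0.1366 × (6371)² ≈ 5542910 km².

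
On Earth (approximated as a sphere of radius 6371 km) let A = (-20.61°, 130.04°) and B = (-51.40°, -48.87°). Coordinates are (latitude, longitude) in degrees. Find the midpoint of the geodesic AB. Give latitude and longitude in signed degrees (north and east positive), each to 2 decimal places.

The central angle between A and B is δ = 1.8847 rad.
With f = 0.5, the slerp weights are sin((1−f)δ)/sin δ = 0.8505 and sin(fδ)/sin δ = 0.8505.
Weighted sum of the unit vectors: (0.8505)·(-0.6021,0.7166,-0.3520) + (0.8505)·(0.4104,-0.4699,-0.7815) = (-0.1631, 0.2098, -0.9640).
Converting back: φ = atan2(z, √(x²+y²)) = -74.59°, λ = atan2(y, x) = 127.86°.

-74.59°, 127.86°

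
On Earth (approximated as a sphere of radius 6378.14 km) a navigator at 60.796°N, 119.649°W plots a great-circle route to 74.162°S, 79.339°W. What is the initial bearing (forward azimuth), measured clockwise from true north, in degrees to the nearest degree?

165°

With φ₁ = 1.0611, φ₂ = -1.2944, Δλ = 0.7035 rad, the forward-azimuth formula gives
θ = atan2( sin Δλ cos φ₂ , cos φ₁ sin φ₂ − sin φ₁ cos φ₂ cos Δλ ) = atan2(0.1766, -0.6511) = 164.83°.
So the initial bearing is 165°.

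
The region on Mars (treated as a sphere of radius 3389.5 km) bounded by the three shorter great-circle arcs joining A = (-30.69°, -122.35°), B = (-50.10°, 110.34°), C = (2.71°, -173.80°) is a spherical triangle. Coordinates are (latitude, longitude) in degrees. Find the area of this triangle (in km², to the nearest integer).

10750123 km²

Side lengths (central angles): a = 1.4503, b = 1.0342, c = 1.5136 rad; semiperimeter s = 1.9990.
By l'Huilier's theorem, tan(E/4) = √[tan(s/2) tan((s−a)/2) tan((s−b)/2) tan((s−c)/2)], giving spherical excess E = 0.9357 rad.
Area = E·R² = 0.9357 × (3389.5)² ≈ 10750123 km².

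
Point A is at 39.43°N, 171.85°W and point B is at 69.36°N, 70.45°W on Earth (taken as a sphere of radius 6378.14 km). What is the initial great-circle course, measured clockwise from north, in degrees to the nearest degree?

24°

Δλ = 101.400° = 1.7698 rad.
y = sin Δλ · cos φ₂ = (0.9803)(0.3525) = 0.3455
x = cos φ₁ sin φ₂ − sin φ₁ cos φ₂ cos Δλ = (0.7724)(0.9358) − (0.6351)(0.3525)(-0.1977) = 0.7671
θ = atan2(y, x) = 24.25°, so the bearing is 24°.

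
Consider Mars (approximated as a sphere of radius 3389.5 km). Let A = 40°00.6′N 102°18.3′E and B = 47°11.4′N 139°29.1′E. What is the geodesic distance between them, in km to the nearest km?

Let φ₁ = 0.6983 rad, φ₂ = 0.8236 rad, and Δλ = 0.6489 rad.
cos c = sin φ₁ sin φ₂ + cos φ₁ cos φ₂ cos Δλ = (0.6429)(0.7336) + (0.7659)(0.6796)(0.7967) = 0.88636,
so c = arccos(0.88636) = 0.48137 rad.
Distance = R·c = 3389.5 × 0.4814 ≈ 1632 km.

1632 km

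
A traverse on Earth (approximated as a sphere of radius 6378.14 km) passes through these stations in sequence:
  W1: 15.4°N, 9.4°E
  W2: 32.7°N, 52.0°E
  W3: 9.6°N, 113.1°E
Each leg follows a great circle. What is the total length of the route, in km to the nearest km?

11444 km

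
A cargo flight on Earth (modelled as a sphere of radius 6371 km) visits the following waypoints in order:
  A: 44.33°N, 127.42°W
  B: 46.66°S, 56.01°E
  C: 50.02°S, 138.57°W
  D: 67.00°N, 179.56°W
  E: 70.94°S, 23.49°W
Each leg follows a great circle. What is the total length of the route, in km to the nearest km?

Leg A→B: central angle 3.0832 rad, distance 19642.9 km.
Leg B→C: central angle 1.4399 rad, distance 9173.6 km.
Leg C→D: central angle 2.1128 rad, distance 13460.6 km.
Leg D→E: central angle 2.9781 rad, distance 18973.6 km.
Total: 19642.9 + 9173.6 + 13460.6 + 18973.6 ≈ 61251 km.

61251 km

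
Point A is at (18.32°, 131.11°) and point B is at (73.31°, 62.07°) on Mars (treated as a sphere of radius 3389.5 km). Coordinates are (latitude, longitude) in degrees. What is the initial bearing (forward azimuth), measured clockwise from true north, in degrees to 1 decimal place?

343.0°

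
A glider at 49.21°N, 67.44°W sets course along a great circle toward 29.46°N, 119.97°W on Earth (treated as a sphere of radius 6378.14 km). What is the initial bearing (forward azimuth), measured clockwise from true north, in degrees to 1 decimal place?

263.4°

Δλ = -52.530° = -0.9168 rad.
y = sin Δλ · cos φ₂ = (-0.7937)(0.8707) = -0.6910
x = cos φ₁ sin φ₂ − sin φ₁ cos φ₂ cos Δλ = (0.6533)(0.4918) − (0.7571)(0.8707)(0.6083) = -0.0797
θ = atan2(y, x) = -96.58°; adding 360° gives 263.4°.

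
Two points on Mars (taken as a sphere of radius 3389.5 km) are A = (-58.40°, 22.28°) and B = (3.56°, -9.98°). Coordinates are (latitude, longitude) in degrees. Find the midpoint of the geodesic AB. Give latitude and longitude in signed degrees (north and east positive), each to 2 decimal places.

-28.27°, 1.00°

The central angle between A and B is δ = 1.1709 rad.
With f = 0.5, the slerp weights are sin((1−f)δ)/sin δ = 0.5999 and sin(fδ)/sin δ = 0.5999.
Weighted sum of the unit vectors: (0.5999)·(0.4849,0.1987,-0.8517) + (0.5999)·(0.9830,-0.1730,0.0621) = (0.8806, 0.0154, -0.4737).
Converting back: φ = atan2(z, √(x²+y²)) = -28.27°, λ = atan2(y, x) = 1.00°.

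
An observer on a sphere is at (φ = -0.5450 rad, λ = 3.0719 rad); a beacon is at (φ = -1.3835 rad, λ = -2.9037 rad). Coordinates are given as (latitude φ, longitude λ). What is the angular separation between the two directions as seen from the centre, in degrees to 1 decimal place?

With latitudes φ₁ = -31.226°, φ₂ = -79.269° and longitude difference Δλ = 17.623°:
Haversine: a = sin²(Δφ/2) + cos φ₁ cos φ₂ sin²(Δλ/2) = 0.1657 + (0.8551)(0.1862)(0.0235) = 0.16945.
Central angle c = 2·arcsin(√a) = 0.84850 rad.
So the angular separation is 48.6°.

48.6°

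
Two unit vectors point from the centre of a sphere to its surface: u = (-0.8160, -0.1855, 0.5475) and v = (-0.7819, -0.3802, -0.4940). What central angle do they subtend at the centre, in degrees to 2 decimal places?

64.02°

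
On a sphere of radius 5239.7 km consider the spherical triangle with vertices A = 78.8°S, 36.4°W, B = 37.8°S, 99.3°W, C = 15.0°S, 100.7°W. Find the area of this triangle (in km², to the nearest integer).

936843 km²

Side lengths (central angles): a = 0.3985, b = 1.2289, c = 0.8350 rad; semiperimeter s = 1.2312.
By l'Huilier's theorem, tan(E/4) = √[tan(s/2) tan((s−a)/2) tan((s−b)/2) tan((s−c)/2)], giving spherical excess E = 0.0341 rad.
Area = E·R² = 0.0341 × (5239.7)² ≈ 936843 km².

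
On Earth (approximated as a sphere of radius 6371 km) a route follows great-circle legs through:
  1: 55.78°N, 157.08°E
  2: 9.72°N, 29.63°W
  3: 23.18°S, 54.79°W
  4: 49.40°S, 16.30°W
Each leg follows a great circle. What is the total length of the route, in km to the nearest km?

Leg 1→2: central angle 1.9942 rad, distance 12705.3 km.
Leg 2→3: central angle 0.7172 rad, distance 4569.2 km.
Leg 3→4: central angle 0.6965 rad, distance 4437.2 km.
Total: 12705.3 + 4569.2 + 4437.2 ≈ 21712 km.

21712 km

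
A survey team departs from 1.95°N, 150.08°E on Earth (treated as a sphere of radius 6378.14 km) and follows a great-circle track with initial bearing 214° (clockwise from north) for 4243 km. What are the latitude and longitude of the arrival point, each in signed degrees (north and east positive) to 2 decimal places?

Angular distance δ = d/R = 4243/6378.14 = 0.66524 rad; initial bearing θ = 3.7350 rad.
sin φ₂ = sin φ₁ cos δ + cos φ₁ sin δ cos θ = (0.0340)(0.7868) + (0.9994)(0.6172)(-0.8290) = -0.4847, so φ₂ = -28.99°.
Δλ = atan2(sin θ sin δ cos φ₁, cos δ − sin φ₁ sin φ₂) = atan2(-0.3450, 0.8033) = -23.241°.
λ₂ = 150.080° − 23.241° = 126.84°.

-28.99°, 126.84°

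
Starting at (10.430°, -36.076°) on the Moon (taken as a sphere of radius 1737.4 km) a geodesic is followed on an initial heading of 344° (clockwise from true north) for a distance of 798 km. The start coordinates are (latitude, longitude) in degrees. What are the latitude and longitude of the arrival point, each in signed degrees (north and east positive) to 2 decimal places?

35.55°, -44.71°

Angular distance δ = d/R = 798/1737.4 = 0.45931 rad; initial bearing θ = 6.0039 rad.
sin φ₂ = sin φ₁ cos δ + cos φ₁ sin δ cos θ = (0.1810)(0.8964) + (0.9835)(0.4433)(0.9613) = 0.5814, so φ₂ = 35.55°.
Δλ = atan2(sin θ sin δ cos φ₁, cos δ − sin φ₁ sin φ₂) = atan2(-0.1202, 0.7911) = -8.638°.
λ₂ = -36.076° − 8.638° = -44.71°.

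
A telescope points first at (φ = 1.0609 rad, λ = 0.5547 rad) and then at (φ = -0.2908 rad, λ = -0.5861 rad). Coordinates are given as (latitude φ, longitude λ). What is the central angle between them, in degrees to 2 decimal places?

93.17°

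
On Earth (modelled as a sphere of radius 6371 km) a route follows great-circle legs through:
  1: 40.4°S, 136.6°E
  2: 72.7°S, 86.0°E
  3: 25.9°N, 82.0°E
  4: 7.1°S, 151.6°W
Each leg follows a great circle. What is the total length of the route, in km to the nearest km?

29429 km

Leg 1→2: central angle 0.7036 rad, distance 4482.4 km.
Leg 2→3: central angle 1.7216 rad, distance 10968.0 km.
Leg 3→4: central angle 2.1941 rad, distance 13978.5 km.
Total: 4482.4 + 10968.0 + 13978.5 ≈ 29429 km.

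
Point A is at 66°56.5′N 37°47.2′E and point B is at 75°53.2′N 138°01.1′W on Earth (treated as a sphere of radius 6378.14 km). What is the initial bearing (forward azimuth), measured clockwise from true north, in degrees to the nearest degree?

358°

Δλ = -175.805° = -3.0684 rad.
y = sin Δλ · cos φ₂ = (-0.0732)(0.2438) = -0.0178
x = cos φ₁ sin φ₂ − sin φ₁ cos φ₂ cos Δλ = (0.3917)(0.9698) − (0.9201)(0.2438)(-0.9973) = 0.6036
θ = atan2(y, x) = -1.69°; adding 360° gives 358°.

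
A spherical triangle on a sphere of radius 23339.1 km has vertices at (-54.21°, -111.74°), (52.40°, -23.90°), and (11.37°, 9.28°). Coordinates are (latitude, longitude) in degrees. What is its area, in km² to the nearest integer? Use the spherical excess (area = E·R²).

867224752 km²

Side lengths (central angles): a = 0.8542, b = 2.0436, c = 2.2514 rad; semiperimeter s = 2.5746.
By l'Huilier's theorem, tan(E/4) = √[tan(s/2) tan((s−a)/2) tan((s−b)/2) tan((s−c)/2)], giving spherical excess E = 1.5921 rad.
Area = E·R² = 1.5921 × (23339.1)² ≈ 867224752 km².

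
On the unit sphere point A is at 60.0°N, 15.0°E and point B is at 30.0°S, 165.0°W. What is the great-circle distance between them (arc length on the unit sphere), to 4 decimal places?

In radians: φ₁ = 1.0472, φ₂ = -0.5236, Δλ = -180.000° = -3.1416 rad.
cos c = sin φ₁ sin φ₂ + cos φ₁ cos φ₂ cos Δλ = (0.8660)(-0.5000) + (0.5000)(0.8660)(-1.0000) = -0.86603,
so c = arccos(-0.86603) = 2.61799 rad.
On the unit sphere the arc length equals the central angle: 2.6180.

2.6180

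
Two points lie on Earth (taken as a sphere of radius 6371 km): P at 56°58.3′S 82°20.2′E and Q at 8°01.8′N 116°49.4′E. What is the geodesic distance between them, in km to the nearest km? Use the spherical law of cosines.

In radians: φ₁ = -0.9943, φ₂ = 0.1401, Δλ = 34.487° = 0.6019 rad.
cos c = sin φ₁ sin φ₂ + cos φ₁ cos φ₂ cos Δλ = (-0.8384)(0.1397) + (0.5451)(0.9902)(0.8243) = 0.32774,
so c = arccos(0.32774) = 1.23688 rad.
Distance = R·c = 6371 × 1.2369 ≈ 7880 km.

7880 km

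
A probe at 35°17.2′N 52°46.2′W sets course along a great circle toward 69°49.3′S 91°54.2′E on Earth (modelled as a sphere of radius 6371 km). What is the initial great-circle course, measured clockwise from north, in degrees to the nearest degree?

Δλ = 144.673° = 2.5250 rad.
y = sin Δλ · cos φ₂ = (0.5782)(0.3449) = 0.1995
x = cos φ₁ sin φ₂ − sin φ₁ cos φ₂ cos Δλ = (0.8163)(-0.9386) − (0.5777)(0.3449)(-0.8159) = -0.6036
θ = atan2(y, x) = 161.71°, so the bearing is 162°.

162°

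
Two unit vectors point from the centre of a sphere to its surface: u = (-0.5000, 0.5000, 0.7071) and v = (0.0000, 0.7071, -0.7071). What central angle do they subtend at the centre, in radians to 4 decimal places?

u·v = -0.1464; |u| = 1.0000, |v| = 1.0000.
cos θ = (u·v)/(|u||v|) = -0.1464, so θ = 1.7178 rad.

1.7178 rad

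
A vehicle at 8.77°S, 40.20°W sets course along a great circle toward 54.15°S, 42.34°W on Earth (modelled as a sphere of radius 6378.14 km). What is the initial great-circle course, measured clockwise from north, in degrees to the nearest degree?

With φ₁ = -0.1531, φ₂ = -0.9451, Δλ = -0.0374 rad, the forward-azimuth formula gives
θ = atan2( sin Δλ cos φ₂ , cos φ₁ sin φ₂ − sin φ₁ cos φ₂ cos Δλ ) = atan2(-0.0219, -0.7118) = -178.24°.
Adding 360° brings this into [0°, 360°): 182°.

182°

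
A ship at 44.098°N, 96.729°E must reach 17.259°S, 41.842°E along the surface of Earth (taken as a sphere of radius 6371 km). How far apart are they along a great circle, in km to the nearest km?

Let φ₁ = 0.7697 rad, φ₂ = -0.3012 rad, and Δλ = -0.9580 rad.
cos c = sin φ₁ sin φ₂ + cos φ₁ cos φ₂ cos Δλ = (0.6959)(-0.2967) + (0.7182)(0.9550)(0.5752) = 0.18801,
so c = arccos(0.18801) = 1.38166 rad.
Distance = R·c = 6371 × 1.3817 ≈ 8803 km.

8803 km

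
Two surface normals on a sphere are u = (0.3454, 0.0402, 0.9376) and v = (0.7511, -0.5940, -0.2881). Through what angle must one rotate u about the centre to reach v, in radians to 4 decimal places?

1.6054 rad

u·v = -0.0346; |u| = 1.0000, |v| = 1.0000.
cos θ = (u·v)/(|u||v|) = -0.0346, so θ = 1.6054 rad.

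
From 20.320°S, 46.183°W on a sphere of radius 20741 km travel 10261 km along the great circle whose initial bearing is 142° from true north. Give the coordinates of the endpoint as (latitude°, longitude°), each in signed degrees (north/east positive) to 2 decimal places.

Angular distance δ = d/R = 10261/20741 = 0.49472 rad; initial bearing θ = 2.4784 rad.
sin φ₂ = sin φ₁ cos δ + cos φ₁ sin δ cos θ = (-0.3473)(0.8801) + (0.9378)(0.4748)(-0.7880) = -0.6565, so φ₂ = -41.03°.
Δλ = atan2(sin θ sin δ cos φ₁, cos δ − sin φ₁ sin φ₂) = atan2(0.2741, 0.6521) = 22.799°.
λ₂ = -46.183° + 22.799° = -23.38°.

-41.03°, -23.38°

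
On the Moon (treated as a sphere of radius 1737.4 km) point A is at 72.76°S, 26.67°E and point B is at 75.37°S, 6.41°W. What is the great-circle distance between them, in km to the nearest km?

Let φ₁ = -1.2699 rad, φ₂ = -1.3155 rad, and Δλ = -0.5774 rad.
Haversine: a = sin²(Δφ/2) + cos φ₁ cos φ₂ sin²(Δλ/2) = 0.0005 + (0.2964)(0.2526)(0.0810) = 0.00659.
Central angle c = 2·arcsin(√a) = 0.16248 rad.
Distance = R·c = 1737.4 × 0.1625 ≈ 282 km.

282 km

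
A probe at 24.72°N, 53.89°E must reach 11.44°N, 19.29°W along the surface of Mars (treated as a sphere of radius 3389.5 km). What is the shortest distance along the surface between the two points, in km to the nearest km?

In radians: φ₁ = 0.4314, φ₂ = 0.1997, Δλ = -73.180° = -1.2772 rad.
Haversine: a = sin²(Δφ/2) + cos φ₁ cos φ₂ sin²(Δλ/2) = 0.0134 + (0.9084)(0.9801)(0.3553) = 0.32971.
Central angle c = 2·arcsin(√a) = 1.22327 rad.
Distance = R·c = 3389.5 × 1.2233 ≈ 4146 km.

4146 km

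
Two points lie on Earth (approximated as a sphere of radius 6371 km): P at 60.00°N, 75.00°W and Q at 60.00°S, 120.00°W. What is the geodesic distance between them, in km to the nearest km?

13897 km

In radians: φ₁ = 1.0472, φ₂ = -1.0472, Δλ = -45.000° = -0.7854 rad.
cos c = sin φ₁ sin φ₂ + cos φ₁ cos φ₂ cos Δλ = (0.8660)(-0.8660) + (0.5000)(0.5000)(0.7071) = -0.57322,
so c = arccos(-0.57322) = 2.18123 rad.
Distance = R·c = 6371 × 2.1812 ≈ 13897 km.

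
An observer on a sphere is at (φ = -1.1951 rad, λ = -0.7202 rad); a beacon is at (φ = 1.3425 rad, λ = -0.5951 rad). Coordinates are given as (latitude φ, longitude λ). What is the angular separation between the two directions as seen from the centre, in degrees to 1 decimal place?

145.5°

Let φ₁ = -1.1951 rad, φ₂ = 1.3425 rad, and Δλ = 0.1251 rad.
Haversine: a = sin²(Δφ/2) + cos φ₁ cos φ₂ sin²(Δλ/2) = 0.9115 + (0.3669)(0.2263)(0.0039) = 0.91186.
Central angle c = 2·arcsin(√a) = 2.53874 rad.
So the angular separation is 145.5°.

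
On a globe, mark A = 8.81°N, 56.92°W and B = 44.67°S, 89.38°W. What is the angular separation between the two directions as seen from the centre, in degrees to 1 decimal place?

61.0°

In radians: φ₁ = 0.1538, φ₂ = -0.7796, Δλ = -32.460° = -0.5665 rad.
cos c = sin φ₁ sin φ₂ + cos φ₁ cos φ₂ cos Δλ = (0.1532)(-0.7030) + (0.9882)(0.7112)(0.8438) = 0.48531,
so c = arccos(0.48531) = 1.06408 rad.
So the angular separation is 61.0°.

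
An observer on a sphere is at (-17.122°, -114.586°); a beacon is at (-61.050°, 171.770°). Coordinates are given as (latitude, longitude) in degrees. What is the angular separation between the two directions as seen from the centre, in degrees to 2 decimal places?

In radians: φ₁ = -0.2988, φ₂ = -1.0655, Δλ = -73.644° = -1.2853 rad.
cos c = sin φ₁ sin φ₂ + cos φ₁ cos φ₂ cos Δλ = (-0.2944)(-0.8750) + (0.9557)(0.4840)(0.2816) = 0.38789,
so c = arccos(0.38789) = 1.17246 rad.
So the angular separation is 67.18°.

67.18°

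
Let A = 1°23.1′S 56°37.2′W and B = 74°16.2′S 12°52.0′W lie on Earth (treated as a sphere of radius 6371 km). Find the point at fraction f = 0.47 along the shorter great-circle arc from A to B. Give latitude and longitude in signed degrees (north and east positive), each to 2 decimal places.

The central angle between A and B is δ = 1.3500 rad.
With f = 0.47, the slerp weights are sin((1−f)δ)/sin δ = 0.6723 and sin(fδ)/sin δ = 0.6075.
Weighted sum of the unit vectors: (0.6723)·(0.5500,-0.8348,-0.0242) + (0.6075)·(0.2643,-0.0604,-0.9625) = (0.5304, -0.5979, -0.6010).
Converting back: φ = atan2(z, √(x²+y²)) = -36.94°, λ = atan2(y, x) = -48.43°.

-36.94°, -48.43°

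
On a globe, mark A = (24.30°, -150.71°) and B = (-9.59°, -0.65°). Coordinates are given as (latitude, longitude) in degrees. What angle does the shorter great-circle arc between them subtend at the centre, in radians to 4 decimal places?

Let φ₁ = 0.4241 rad, φ₂ = -0.1674 rad, and Δλ = 2.6190 rad.
cos c = sin φ₁ sin φ₂ + cos φ₁ cos φ₂ cos Δλ = (0.4115)(-0.1666) + (0.9114)(0.9860)(-0.8665) = -0.84730,
so c = arccos(-0.84730) = 2.58167 rad.
So the angular separation is 2.5817 rad.

2.5817 rad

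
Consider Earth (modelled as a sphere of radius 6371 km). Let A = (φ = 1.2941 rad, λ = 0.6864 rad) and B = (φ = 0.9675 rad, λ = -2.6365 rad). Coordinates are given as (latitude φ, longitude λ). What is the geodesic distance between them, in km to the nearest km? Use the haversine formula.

With latitudes φ₁ = 74.146°, φ₂ = 55.434° and longitude difference Δλ = 169.612°:
Haversine: a = sin²(Δφ/2) + cos φ₁ cos φ₂ sin²(Δλ/2) = 0.0264 + (0.2732)(0.5674)(0.9918) = 0.18015.
Central angle c = 2·arcsin(√a) = 0.87669 rad.
Distance = R·c = 6371 × 0.8767 ≈ 5585 km.

5585 km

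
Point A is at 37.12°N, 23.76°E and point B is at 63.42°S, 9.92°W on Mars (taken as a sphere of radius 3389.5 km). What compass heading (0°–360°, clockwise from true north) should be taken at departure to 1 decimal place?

194.8°

Δλ = -33.680° = -0.5878 rad.
y = sin Δλ · cos φ₂ = (-0.5546)(0.4474) = -0.2481
x = cos φ₁ sin φ₂ − sin φ₁ cos φ₂ cos Δλ = (0.7974)(-0.8943) − (0.6035)(0.4474)(0.8321) = -0.9378
θ = atan2(y, x) = -165.18°; adding 360° gives 194.8°.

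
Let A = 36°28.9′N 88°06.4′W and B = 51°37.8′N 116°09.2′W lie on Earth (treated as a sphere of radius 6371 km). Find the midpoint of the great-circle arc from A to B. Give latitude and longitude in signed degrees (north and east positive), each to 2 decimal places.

44.91°, -100.29°

The central angle between A and B is δ = 0.4355 rad.
With f = 0.5, the slerp weights are sin((1−f)δ)/sin δ = 0.5121 and sin(fδ)/sin δ = 0.5121.
Weighted sum of the unit vectors: (0.5121)·(0.0266,-0.8036,0.5946) + (0.5121)·(-0.2736,-0.5572,0.7840) = (-0.1265, -0.6969, 0.7060).
Converting back: φ = atan2(z, √(x²+y²)) = 44.91°, λ = atan2(y, x) = -100.29°.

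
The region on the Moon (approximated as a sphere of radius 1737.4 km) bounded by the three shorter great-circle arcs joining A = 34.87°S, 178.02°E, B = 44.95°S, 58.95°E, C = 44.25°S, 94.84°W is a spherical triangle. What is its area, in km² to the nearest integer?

3103315 km²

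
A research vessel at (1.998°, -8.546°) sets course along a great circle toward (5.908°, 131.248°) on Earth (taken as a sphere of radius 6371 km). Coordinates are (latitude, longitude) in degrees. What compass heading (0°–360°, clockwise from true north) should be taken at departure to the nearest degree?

79°

With φ₁ = 0.0349, φ₂ = 0.1031, Δλ = 2.4399 rad, the forward-azimuth formula gives
θ = atan2( sin Δλ cos φ₂ , cos φ₁ sin φ₂ − sin φ₁ cos φ₂ cos Δλ ) = atan2(0.6421, 0.1294) = 78.61°.
So the initial bearing is 79°.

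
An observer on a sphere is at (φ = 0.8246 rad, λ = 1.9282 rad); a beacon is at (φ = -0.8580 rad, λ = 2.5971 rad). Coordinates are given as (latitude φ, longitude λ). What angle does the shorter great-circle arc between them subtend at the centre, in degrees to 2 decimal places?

101.96°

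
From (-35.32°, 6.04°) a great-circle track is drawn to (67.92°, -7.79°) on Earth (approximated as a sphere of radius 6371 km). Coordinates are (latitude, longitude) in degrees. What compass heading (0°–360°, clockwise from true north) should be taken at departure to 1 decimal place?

354.7°

Δλ = -13.830° = -0.2414 rad.
y = sin Δλ · cos φ₂ = (-0.2390)(0.3759) = -0.0899
x = cos φ₁ sin φ₂ − sin φ₁ cos φ₂ cos Δλ = (0.8159)(0.9267) − (-0.5781)(0.3759)(0.9710) = 0.9671
θ = atan2(y, x) = -5.31°; adding 360° gives 354.7°.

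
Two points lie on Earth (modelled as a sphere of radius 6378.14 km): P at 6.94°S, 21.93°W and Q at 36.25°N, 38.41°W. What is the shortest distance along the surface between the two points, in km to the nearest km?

5107 km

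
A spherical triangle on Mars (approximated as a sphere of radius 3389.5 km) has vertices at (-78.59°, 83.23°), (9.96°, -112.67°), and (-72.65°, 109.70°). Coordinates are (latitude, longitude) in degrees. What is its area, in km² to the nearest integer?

2537206 km²

Side lengths (central angles): a = 1.9629, b = 0.1522, c = 1.9358 rad; semiperimeter s = 2.0254.
By l'Huilier's theorem, tan(E/4) = √[tan(s/2) tan((s−a)/2) tan((s−b)/2) tan((s−c)/2)], giving spherical excess E = 0.2208 rad.
Area = E·R² = 0.2208 × (3389.5)² ≈ 2537206 km².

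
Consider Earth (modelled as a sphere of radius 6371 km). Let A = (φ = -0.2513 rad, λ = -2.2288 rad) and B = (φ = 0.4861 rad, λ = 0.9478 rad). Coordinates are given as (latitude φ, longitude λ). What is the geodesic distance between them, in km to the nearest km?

In radians: φ₁ = -0.2513, φ₂ = 0.4861, Δλ = -177.994° = -3.1066 rad.
cos c = sin φ₁ sin φ₂ + cos φ₁ cos φ₂ cos Δλ = (-0.2487)(0.4672) + (0.9686)(0.8842)(-0.9994) = -0.97204,
so c = arccos(-0.97204) = 2.90455 rad.
Distance = R·c = 6371 × 2.9045 ≈ 18505 km.

18505 km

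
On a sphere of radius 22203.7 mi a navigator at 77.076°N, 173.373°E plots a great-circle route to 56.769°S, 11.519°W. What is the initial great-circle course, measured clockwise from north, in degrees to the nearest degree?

8°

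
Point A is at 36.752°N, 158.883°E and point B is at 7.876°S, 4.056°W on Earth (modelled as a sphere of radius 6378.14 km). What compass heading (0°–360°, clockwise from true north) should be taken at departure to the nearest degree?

328°

With φ₁ = 0.6414, φ₂ = -0.1375, Δλ = -2.8438 rad, the forward-azimuth formula gives
θ = atan2( sin Δλ cos φ₂ , cos φ₁ sin φ₂ − sin φ₁ cos φ₂ cos Δλ ) = atan2(-0.2906, 0.4568) = -32.46°.
Adding 360° brings this into [0°, 360°): 328°.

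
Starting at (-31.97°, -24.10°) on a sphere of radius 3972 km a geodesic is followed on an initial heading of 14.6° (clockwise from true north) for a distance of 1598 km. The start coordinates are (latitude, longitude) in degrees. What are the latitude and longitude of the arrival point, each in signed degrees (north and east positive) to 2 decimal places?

-9.54°, -18.36°

Angular distance δ = d/R = 1598/3972 = 0.40232 rad; initial bearing θ = 0.2548 rad.
sin φ₂ = sin φ₁ cos δ + cos φ₁ sin δ cos θ = (-0.5295)(0.9202) + (0.8483)(0.3916)(0.9677) = -0.1658, so φ₂ = -9.54°.
Δλ = atan2(sin θ sin δ cos φ₁, cos δ − sin φ₁ sin φ₂) = atan2(0.0837, 0.8324) = 5.744°.
λ₂ = -24.100° + 5.744° = -18.36°.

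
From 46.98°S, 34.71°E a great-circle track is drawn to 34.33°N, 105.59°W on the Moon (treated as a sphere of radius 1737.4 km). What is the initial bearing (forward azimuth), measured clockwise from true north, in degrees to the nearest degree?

261°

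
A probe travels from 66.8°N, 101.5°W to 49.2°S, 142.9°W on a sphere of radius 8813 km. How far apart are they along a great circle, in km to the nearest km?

18485 km

Let φ₁ = 1.1659 rad, φ₂ = -0.8587 rad, and Δλ = -0.7226 rad.
Haversine: a = sin²(Δφ/2) + cos φ₁ cos φ₂ sin²(Δλ/2) = 0.7192 + (0.3939)(0.6534)(0.1249) = 0.75135.
Central angle c = 2·arcsin(√a) = 2.09751 rad.
Distance = R·c = 8813 × 2.0975 ≈ 18485 km.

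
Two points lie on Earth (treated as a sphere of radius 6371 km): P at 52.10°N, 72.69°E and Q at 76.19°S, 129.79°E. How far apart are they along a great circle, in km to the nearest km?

Let φ₁ = 0.9093 rad, φ₂ = -1.3298 rad, and Δλ = 0.9966 rad.
cos c = sin φ₁ sin φ₂ + cos φ₁ cos φ₂ cos Δλ = (0.7891)(-0.9711) + (0.6143)(0.2387)(0.5432) = -0.68663,
so c = arccos(-0.68663) = 2.32764 rad.
Distance = R·c = 6371 × 2.3276 ≈ 14829 km.

14829 km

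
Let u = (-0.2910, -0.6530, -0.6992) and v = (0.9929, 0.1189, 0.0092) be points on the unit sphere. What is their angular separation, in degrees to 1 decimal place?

u·v = -0.3730; |u| = 1.0000, |v| = 1.0000.
cos θ = (u·v)/(|u||v|) = -0.3730, so θ = 111.9°.

111.9°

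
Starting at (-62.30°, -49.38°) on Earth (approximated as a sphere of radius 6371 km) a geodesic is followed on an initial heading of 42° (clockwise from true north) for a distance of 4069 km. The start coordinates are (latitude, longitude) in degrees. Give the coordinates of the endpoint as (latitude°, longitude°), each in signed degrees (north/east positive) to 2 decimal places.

Angular distance δ = d/R = 4069/6371 = 0.63868 rad; initial bearing θ = 0.7330 rad.
sin φ₂ = sin φ₁ cos δ + cos φ₁ sin δ cos θ = (-0.8854)(0.8029) + (0.4648)(0.5961)(0.7431) = -0.5049, so φ₂ = -30.33°.
Δλ = atan2(sin θ sin δ cos φ₁, cos δ − sin φ₁ sin φ₂) = atan2(0.1854, 0.3558) = 27.525°.
λ₂ = -49.380° + 27.525° = -21.86°.

-30.33°, -21.86°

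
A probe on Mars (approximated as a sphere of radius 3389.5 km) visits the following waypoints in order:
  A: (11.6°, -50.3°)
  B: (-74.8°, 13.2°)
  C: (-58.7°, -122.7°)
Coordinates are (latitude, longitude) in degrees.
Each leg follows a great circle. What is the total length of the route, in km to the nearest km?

8160 km

Leg A→B: central angle 1.6503 rad, distance 5593.8 km.
Leg B→C: central angle 0.7572 rad, distance 2566.6 km.
Total: 5593.8 + 2566.6 ≈ 8160 km.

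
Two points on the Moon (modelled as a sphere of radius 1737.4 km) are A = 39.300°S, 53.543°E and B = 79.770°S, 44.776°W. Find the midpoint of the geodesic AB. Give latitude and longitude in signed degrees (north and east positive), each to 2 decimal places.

-64.59°, 40.32°

The central angle between A and B is δ = 0.9230 rad.
With f = 0.5, the slerp weights are sin((1−f)δ)/sin δ = 0.5584 and sin(fδ)/sin δ = 0.5584.
Weighted sum of the unit vectors: (0.5584)·(0.4598,0.6224,-0.6334) + (0.5584)·(0.1261,-0.1251,-0.9841) = (0.3272, 0.2777, -0.9032).
Converting back: φ = atan2(z, √(x²+y²)) = -64.59°, λ = atan2(y, x) = 40.32°.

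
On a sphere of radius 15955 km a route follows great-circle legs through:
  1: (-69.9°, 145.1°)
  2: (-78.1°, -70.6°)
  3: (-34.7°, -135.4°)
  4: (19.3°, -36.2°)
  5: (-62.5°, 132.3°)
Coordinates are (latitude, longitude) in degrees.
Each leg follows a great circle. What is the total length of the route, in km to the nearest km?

90725 km

Leg 1→2: central angle 0.5328 rad, distance 8501.6 km.
Leg 2→3: central angle 0.8902 rad, distance 14203.7 km.
Leg 3→4: central angle 1.8883 rad, distance 30128.1 km.
Leg 4→5: central angle 2.3749 rad, distance 37891.8 km.
Total: 8501.6 + 14203.7 + 30128.1 + 37891.8 ≈ 90725 km.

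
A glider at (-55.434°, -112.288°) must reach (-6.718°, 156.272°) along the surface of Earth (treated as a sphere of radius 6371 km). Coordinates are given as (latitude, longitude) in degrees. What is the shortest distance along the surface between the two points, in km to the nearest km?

With latitudes φ₁ = -55.434°, φ₂ = -6.718° and longitude difference Δλ = -91.440°:
cos c = sin φ₁ sin φ₂ + cos φ₁ cos φ₂ cos Δλ = (-0.8235)(-0.1170) + (0.5674)(0.9931)(-0.0251) = 0.08217,
so c = arccos(0.08217) = 1.48853 rad.
Distance = R·c = 6371 × 1.4885 ≈ 9483 km.

9483 km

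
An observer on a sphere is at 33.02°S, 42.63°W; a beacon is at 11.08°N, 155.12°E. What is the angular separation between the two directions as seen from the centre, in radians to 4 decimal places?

2.6647 rad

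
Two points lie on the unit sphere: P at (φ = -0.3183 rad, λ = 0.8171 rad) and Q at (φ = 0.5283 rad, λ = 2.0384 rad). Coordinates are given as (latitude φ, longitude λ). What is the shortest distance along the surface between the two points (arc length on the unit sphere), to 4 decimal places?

Let φ₁ = -0.3183 rad, φ₂ = 0.5283 rad, and Δλ = 1.2213 rad.
cos c = sin φ₁ sin φ₂ + cos φ₁ cos φ₂ cos Δλ = (-0.3130)(0.5041) + (0.9498)(0.8637)(0.3424) = 0.12314,
so c = arccos(0.12314) = 1.44735 rad.
On the unit sphere the arc length equals the central angle: 1.4473.

1.4473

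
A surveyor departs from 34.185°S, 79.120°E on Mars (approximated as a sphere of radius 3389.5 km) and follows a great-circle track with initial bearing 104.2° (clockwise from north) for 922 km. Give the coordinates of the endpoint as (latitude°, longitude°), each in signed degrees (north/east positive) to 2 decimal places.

-36.56°, 98.04°

Angular distance δ = d/R = 922/3389.5 = 0.27202 rad; initial bearing θ = 1.8186 rad.
sin φ₂ = sin φ₁ cos δ + cos φ₁ sin δ cos θ = (-0.5619)(0.9632) + (0.8272)(0.2687)(-0.2453) = -0.5957, so φ₂ = -36.56°.
Δλ = atan2(sin θ sin δ cos φ₁, cos δ − sin φ₁ sin φ₂) = atan2(0.2155, 0.6285) = 18.923°.
λ₂ = 79.120° + 18.923° = 98.04°.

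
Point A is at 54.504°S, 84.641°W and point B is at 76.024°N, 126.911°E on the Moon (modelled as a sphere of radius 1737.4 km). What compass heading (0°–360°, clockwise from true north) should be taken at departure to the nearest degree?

342°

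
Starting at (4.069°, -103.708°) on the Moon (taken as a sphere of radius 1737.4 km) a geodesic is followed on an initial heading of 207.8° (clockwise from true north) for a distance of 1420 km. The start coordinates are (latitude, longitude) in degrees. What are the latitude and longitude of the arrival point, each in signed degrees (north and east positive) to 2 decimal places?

-36.51°, -128.74°

Angular distance δ = d/R = 1420/1737.4 = 0.81731 rad; initial bearing θ = 3.6268 rad.
sin φ₂ = sin φ₁ cos δ + cos φ₁ sin δ cos θ = (0.0710)(0.6842) + (0.9975)(0.7293)(-0.8846) = -0.5950, so φ₂ = -36.51°.
Δλ = atan2(sin θ sin δ cos φ₁, cos δ − sin φ₁ sin φ₂) = atan2(-0.3393, 0.7264) = -25.036°.
λ₂ = -103.708° − 25.036° = -128.74°.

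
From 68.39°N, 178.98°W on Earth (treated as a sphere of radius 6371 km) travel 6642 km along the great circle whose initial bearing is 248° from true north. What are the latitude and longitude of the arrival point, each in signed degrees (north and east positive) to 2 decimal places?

20.45°, 122.30°

Angular distance δ = d/R = 6642/6371 = 1.04254 rad; initial bearing θ = 4.3284 rad.
sin φ₂ = sin φ₁ cos δ + cos φ₁ sin δ cos θ = (0.9297)(0.5040) + (0.3683)(0.8637)(-0.3746) = 0.3494, so φ₂ = 20.45°.
Δλ = atan2(sin θ sin δ cos φ₁, cos δ − sin φ₁ sin φ₂) = atan2(-0.2949, 0.1791) = -58.724°.
λ₂ = -178.980° − 58.724° = -237.70° → 122.30° after wrapping to (−180°, 180°].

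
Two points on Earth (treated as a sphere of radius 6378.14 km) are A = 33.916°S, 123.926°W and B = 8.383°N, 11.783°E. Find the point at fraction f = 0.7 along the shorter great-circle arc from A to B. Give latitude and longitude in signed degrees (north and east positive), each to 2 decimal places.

-16.41°, -19.42°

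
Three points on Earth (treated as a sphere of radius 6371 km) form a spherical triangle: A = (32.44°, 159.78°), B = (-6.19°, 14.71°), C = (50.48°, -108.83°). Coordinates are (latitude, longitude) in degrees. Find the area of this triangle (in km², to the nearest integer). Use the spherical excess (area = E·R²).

98512281 km²

Side lengths (central angles): a = 2.0183, b = 1.1584, c = 2.4124 rad; semiperimeter s = 2.7946.
By l'Huilier's theorem, tan(E/4) = √[tan(s/2) tan((s−a)/2) tan((s−b)/2) tan((s−c)/2)], giving spherical excess E = 2.4270 rad.
Area = E·R² = 2.4270 × (6371)² ≈ 98512281 km².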